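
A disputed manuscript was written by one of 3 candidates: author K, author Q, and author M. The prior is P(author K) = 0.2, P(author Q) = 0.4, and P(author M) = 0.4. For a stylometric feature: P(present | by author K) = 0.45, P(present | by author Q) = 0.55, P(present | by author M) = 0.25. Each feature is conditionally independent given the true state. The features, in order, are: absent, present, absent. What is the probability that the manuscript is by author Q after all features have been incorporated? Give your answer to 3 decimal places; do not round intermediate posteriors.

0.348

Each posterior becomes the prior for the next update.
After 'absent': normaliser = 0.55·0.2000 + 0.45·0.4000 + 0.75·0.4000; P(author K) ≈ 0.1864, P(author Q) ≈ 0.3051, P(author M) ≈ 0.5085
After 'present': normaliser = 0.45·0.1864 + 0.55·0.3051 + 0.25·0.5085; P(author K) ≈ 0.2215, P(author Q) ≈ 0.4430, P(author M) ≈ 0.3356
After 'absent': normaliser = 0.55·0.2215 + 0.45·0.4430 + 0.75·0.3356; P(author K) ≈ 0.2127, P(author Q) ≈ 0.3480, P(author M) ≈ 0.4394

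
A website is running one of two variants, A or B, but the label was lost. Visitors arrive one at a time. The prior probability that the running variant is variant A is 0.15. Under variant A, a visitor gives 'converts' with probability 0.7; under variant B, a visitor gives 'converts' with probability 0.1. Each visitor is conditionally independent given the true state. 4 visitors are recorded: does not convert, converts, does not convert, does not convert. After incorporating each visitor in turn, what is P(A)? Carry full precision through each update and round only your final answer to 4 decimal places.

0.0438

After 'does not convert': P(A) = 0.3·0.1500 / (0.3·0.1500 + 0.9·0.8500) ≈ 0.0556
After 'converts': P(A) = 0.7·0.0556 / (0.7·0.0556 + 0.1·0.9444) ≈ 0.2917
After 'does not convert': P(A) = 0.3·0.2917 / (0.3·0.2917 + 0.9·0.7083) ≈ 0.1207
After 'does not convert': P(A) = 0.3·0.1207 / (0.3·0.1207 + 0.9·0.8793) ≈ 0.0437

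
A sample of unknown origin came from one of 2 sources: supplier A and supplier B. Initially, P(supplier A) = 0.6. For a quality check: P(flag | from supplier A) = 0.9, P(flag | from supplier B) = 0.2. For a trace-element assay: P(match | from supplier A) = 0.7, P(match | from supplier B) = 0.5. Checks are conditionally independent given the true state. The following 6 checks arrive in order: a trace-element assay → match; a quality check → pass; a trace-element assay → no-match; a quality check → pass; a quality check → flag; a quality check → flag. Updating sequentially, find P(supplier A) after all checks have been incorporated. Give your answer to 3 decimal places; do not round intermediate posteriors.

After a trace-element assay='match': P(supplier A) = 0.7·0.6000 / (0.7·0.6000 + 0.5·0.4000) ≈ 0.6774
After a quality check='pass': P(supplier A) = 0.1·0.6774 / (0.1·0.6774 + 0.8·0.3226) ≈ 0.2079
After a trace-element assay='no-match': P(supplier A) = 0.3·0.2079 / (0.3·0.2079 + 0.5·0.7921) ≈ 0.1361
After a quality check='pass': P(supplier A) = 0.1·0.1361 / (0.1·0.1361 + 0.8·0.8639) ≈ 0.0193
After a quality check='flag': P(supplier A) = 0.9·0.0193 / (0.9·0.0193 + 0.2·0.9807) ≈ 0.0814
After a quality check='flag': P(supplier A) = 0.9·0.0814 / (0.9·0.0814 + 0.2·0.9186) ≈ 0.2850

0.285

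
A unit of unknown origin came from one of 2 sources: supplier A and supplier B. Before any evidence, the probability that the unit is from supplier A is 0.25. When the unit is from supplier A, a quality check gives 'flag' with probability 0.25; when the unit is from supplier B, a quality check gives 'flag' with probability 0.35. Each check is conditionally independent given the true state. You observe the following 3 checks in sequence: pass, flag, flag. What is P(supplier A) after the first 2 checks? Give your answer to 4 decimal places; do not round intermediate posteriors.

After 'pass': P(supplier A) = 0.75·0.2500 / (0.75·0.2500 + 0.65·0.7500) ≈ 0.2778
After 'flag': P(supplier A) = 0.25·0.2778 / (0.25·0.2778 + 0.35·0.7222) ≈ 0.2155

0.2155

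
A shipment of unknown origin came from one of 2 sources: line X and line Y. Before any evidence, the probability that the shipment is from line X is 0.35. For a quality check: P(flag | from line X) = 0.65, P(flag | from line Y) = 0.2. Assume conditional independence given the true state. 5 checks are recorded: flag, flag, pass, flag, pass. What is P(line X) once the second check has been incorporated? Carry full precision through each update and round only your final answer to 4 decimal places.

After 'flag': P(line X) = 0.65·0.3500 / (0.65·0.3500 + 0.2·0.6500) ≈ 0.6364
After 'flag': P(line X) = 0.65·0.6364 / (0.65·0.6364 + 0.2·0.3636) ≈ 0.8505

0.8505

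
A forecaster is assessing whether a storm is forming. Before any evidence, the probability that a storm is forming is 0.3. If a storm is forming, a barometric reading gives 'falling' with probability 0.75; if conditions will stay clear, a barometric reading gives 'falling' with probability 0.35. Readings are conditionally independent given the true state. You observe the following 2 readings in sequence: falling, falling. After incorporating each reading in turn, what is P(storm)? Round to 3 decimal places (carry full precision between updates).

After 'falling': P(storm) = 0.75·0.3000 / (0.75·0.3000 + 0.35·0.7000) ≈ 0.4787
After 'falling': P(storm) = 0.75·0.4787 / (0.75·0.4787 + 0.35·0.5213) ≈ 0.6631

0.663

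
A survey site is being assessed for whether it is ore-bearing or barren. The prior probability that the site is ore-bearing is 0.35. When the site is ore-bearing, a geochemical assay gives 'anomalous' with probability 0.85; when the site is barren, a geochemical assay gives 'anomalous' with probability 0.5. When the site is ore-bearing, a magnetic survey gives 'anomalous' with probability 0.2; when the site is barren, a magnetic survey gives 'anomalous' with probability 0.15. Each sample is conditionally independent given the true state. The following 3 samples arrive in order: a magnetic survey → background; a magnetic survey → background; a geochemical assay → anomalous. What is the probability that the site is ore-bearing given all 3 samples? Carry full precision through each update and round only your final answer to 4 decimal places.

0.4478

After a magnetic survey='background': P(ore) = 0.8·0.3500 / (0.8·0.3500 + 0.85·0.6500) ≈ 0.3363
After a magnetic survey='background': P(ore) = 0.8·0.3363 / (0.8·0.3363 + 0.85·0.6637) ≈ 0.3229
After a geochemical assay='anomalous': P(ore) = 0.85·0.3229 / (0.85·0.3229 + 0.5·0.6771) ≈ 0.4478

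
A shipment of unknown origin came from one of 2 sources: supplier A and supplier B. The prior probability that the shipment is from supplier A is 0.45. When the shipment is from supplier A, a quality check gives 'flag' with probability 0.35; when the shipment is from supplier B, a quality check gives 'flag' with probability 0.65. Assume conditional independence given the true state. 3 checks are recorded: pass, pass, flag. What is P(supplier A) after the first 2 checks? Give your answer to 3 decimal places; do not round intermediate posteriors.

0.738

After 'pass': P(supplier A) = 0.65·0.4500 / (0.65·0.4500 + 0.35·0.5500) ≈ 0.6031
After 'pass': P(supplier A) = 0.65·0.6031 / (0.65·0.6031 + 0.35·0.3969) ≈ 0.7383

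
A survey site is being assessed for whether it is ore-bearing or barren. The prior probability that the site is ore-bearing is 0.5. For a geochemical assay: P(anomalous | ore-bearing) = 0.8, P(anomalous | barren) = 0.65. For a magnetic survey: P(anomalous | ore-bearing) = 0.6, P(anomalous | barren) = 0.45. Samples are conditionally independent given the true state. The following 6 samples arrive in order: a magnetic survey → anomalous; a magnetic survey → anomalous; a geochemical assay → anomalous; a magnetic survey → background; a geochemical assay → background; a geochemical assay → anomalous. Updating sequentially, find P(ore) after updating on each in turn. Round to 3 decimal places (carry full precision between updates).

After a magnetic survey='anomalous': P(ore) = 0.6·0.5000 / (0.6·0.5000 + 0.45·0.5000) ≈ 0.5714
After a magnetic survey='anomalous': P(ore) = 0.6·0.5714 / (0.6·0.5714 + 0.45·0.4286) ≈ 0.6400
After a geochemical assay='anomalous': P(ore) = 0.8·0.6400 / (0.8·0.6400 + 0.65·0.3600) ≈ 0.6863
After a magnetic survey='background': P(ore) = 0.4·0.6863 / (0.4·0.6863 + 0.55·0.3137) ≈ 0.6141
After a geochemical assay='background': P(ore) = 0.2·0.6141 / (0.2·0.6141 + 0.35·0.3859) ≈ 0.4763
After a geochemical assay='anomalous': P(ore) = 0.8·0.4763 / (0.8·0.4763 + 0.65·0.5237) ≈ 0.5281

0.528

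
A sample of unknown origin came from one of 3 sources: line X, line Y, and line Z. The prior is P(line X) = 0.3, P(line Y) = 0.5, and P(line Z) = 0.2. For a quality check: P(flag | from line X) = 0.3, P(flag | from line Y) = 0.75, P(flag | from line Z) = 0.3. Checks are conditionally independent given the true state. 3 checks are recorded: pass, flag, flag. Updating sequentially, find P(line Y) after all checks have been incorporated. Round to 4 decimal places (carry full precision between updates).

0.6906

After 'pass': normaliser = 0.7·0.3000 + 0.25·0.5000 + 0.7·0.2000; P(line X) ≈ 0.4421, P(line Y) ≈ 0.2632, P(line Z) ≈ 0.2947
After 'flag': normaliser = 0.3·0.4421 + 0.75·0.2632 + 0.3·0.2947; P(line X) ≈ 0.3170, P(line Y) ≈ 0.4717, P(line Z) ≈ 0.2113
After 'flag': normaliser = 0.3·0.3170 + 0.75·0.4717 + 0.3·0.2113; P(line X) ≈ 0.1856, P(line Y) ≈ 0.6906, P(line Z) ≈ 0.1238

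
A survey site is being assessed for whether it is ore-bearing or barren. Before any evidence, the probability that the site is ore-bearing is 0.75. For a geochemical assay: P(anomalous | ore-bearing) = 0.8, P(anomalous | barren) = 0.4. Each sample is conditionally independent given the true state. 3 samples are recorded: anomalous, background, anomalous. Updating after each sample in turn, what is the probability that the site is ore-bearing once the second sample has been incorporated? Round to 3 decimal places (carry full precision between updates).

0.667

Each posterior becomes the prior for the next update.
After 'anomalous': P(ore) = 0.8·0.7500 / (0.8·0.7500 + 0.4·0.2500) ≈ 0.8571
After 'background': P(ore) = 0.2·0.8571 / (0.2·0.8571 + 0.6·0.1429) ≈ 0.6667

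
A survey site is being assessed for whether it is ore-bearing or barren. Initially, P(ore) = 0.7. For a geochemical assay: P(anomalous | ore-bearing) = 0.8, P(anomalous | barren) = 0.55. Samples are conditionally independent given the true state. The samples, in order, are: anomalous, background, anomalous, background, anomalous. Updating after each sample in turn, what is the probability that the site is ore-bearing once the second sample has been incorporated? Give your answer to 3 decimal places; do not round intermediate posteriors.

0.601

After 'anomalous': P(ore) = 0.8·0.7000 / (0.8·0.7000 + 0.55·0.3000) ≈ 0.7724
After 'background': P(ore) = 0.2·0.7724 / (0.2·0.7724 + 0.45·0.2276) ≈ 0.6013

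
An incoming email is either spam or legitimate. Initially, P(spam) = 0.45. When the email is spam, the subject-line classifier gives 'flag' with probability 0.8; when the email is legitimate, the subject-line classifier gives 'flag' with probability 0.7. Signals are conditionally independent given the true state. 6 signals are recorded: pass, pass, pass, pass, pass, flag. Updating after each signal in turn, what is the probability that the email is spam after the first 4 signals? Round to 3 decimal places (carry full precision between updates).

0.139

Apply Bayes' rule sequentially, carrying P(spam) forward.
After 'pass': P(spam) = 0.2·0.4500 / (0.2·0.4500 + 0.3·0.5500) ≈ 0.3529
After 'pass': P(spam) = 0.2·0.3529 / (0.2·0.3529 + 0.3·0.6471) ≈ 0.2667
After 'pass': P(spam) = 0.2·0.2667 / (0.2·0.2667 + 0.3·0.7333) ≈ 0.1951
After 'pass': P(spam) = 0.2·0.1951 / (0.2·0.1951 + 0.3·0.8049) ≈ 0.1391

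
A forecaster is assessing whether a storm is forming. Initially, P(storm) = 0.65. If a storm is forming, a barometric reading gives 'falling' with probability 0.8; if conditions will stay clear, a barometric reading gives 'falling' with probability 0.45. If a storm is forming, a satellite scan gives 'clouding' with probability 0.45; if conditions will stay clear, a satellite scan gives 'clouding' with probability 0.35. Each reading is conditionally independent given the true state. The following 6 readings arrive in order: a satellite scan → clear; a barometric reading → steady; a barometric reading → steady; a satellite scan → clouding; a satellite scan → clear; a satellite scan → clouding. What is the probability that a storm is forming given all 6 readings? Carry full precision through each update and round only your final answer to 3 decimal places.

Apply Bayes' rule sequentially, carrying P(storm) forward.
After a satellite scan='clear': P(storm) = 0.55·0.6500 / (0.55·0.6500 + 0.65·0.3500) ≈ 0.6111
After a barometric reading='steady': P(storm) = 0.2·0.6111 / (0.2·0.6111 + 0.55·0.3889) ≈ 0.3636
After a barometric reading='steady': P(storm) = 0.2·0.3636 / (0.2·0.3636 + 0.55·0.6364) ≈ 0.1720
After a satellite scan='clouding': P(storm) = 0.45·0.1720 / (0.45·0.1720 + 0.35·0.8280) ≈ 0.2108
After a satellite scan='clear': P(storm) = 0.55·0.2108 / (0.55·0.2108 + 0.65·0.7892) ≈ 0.1844
After a satellite scan='clouding': P(storm) = 0.45·0.1844 / (0.45·0.1844 + 0.35·0.8156) ≈ 0.2252

0.225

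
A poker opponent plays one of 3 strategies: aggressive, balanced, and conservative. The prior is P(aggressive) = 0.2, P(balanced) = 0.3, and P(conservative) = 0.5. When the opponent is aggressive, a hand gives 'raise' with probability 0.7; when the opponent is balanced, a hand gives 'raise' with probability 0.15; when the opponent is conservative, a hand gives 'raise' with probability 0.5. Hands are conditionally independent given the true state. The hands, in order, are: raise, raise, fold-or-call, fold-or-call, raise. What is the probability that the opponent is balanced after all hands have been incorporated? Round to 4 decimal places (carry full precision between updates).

0.0325

After 'raise': normaliser = 0.7·0.2000 + 0.15·0.3000 + 0.5·0.5000; P(aggressive) ≈ 0.3218, P(balanced) ≈ 0.1034, P(conservative) ≈ 0.5747
After 'raise': normaliser = 0.7·0.3218 + 0.15·0.1034 + 0.5·0.5747; P(aggressive) ≈ 0.4266, P(balanced) ≈ 0.0294, P(conservative) ≈ 0.5441
After 'fold-or-call': normaliser = 0.3·0.4266 + 0.85·0.0294 + 0.5·0.5441; P(aggressive) ≈ 0.3011, P(balanced) ≈ 0.0588, P(conservative) ≈ 0.6401
After 'fold-or-call': normaliser = 0.3·0.3011 + 0.85·0.0588 + 0.5·0.6401; P(aggressive) ≈ 0.1962, P(balanced) ≈ 0.1085, P(conservative) ≈ 0.6953
After 'raise': normaliser = 0.7·0.1962 + 0.15·0.1085 + 0.5·0.6953; P(aggressive) ≈ 0.2740, P(balanced) ≈ 0.0325, P(conservative) ≈ 0.6935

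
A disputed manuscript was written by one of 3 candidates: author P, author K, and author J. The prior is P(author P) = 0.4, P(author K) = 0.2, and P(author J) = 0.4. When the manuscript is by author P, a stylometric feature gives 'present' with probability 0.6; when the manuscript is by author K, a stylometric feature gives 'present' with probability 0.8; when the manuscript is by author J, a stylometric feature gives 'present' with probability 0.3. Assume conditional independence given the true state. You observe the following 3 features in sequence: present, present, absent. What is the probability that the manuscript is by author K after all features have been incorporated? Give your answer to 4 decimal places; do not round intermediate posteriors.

After 'present': normaliser = 0.6·0.4000 + 0.8·0.2000 + 0.3·0.4000; P(author P) ≈ 0.4615, P(author K) ≈ 0.3077, P(author J) ≈ 0.2308
After 'present': normaliser = 0.6·0.4615 + 0.8·0.3077 + 0.3·0.2308; P(author P) ≈ 0.4675, P(author K) ≈ 0.4156, P(author J) ≈ 0.1169
After 'absent': normaliser = 0.4·0.4675 + 0.2·0.4156 + 0.7·0.1169; P(author P) ≈ 0.5314, P(author K) ≈ 0.2362, P(author J) ≈ 0.2325

0.2362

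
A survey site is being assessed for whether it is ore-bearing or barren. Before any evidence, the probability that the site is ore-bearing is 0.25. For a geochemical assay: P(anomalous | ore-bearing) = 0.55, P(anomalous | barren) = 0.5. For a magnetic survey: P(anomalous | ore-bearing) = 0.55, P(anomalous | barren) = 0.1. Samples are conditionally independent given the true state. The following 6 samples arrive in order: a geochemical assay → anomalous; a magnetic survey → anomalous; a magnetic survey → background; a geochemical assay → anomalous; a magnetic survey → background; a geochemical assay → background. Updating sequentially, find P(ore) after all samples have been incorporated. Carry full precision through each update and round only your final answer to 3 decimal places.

0.333

After a geochemical assay='anomalous': P(ore) = 0.55·0.2500 / (0.55·0.2500 + 0.5·0.7500) ≈ 0.2683
After a magnetic survey='anomalous': P(ore) = 0.55·0.2683 / (0.55·0.2683 + 0.1·0.7317) ≈ 0.6685
After a magnetic survey='background': P(ore) = 0.45·0.6685 / (0.45·0.6685 + 0.9·0.3315) ≈ 0.5021
After a geochemical assay='anomalous': P(ore) = 0.55·0.5021 / (0.55·0.5021 + 0.5·0.4979) ≈ 0.5259
After a magnetic survey='background': P(ore) = 0.45·0.5259 / (0.45·0.5259 + 0.9·0.4741) ≈ 0.3567
After a geochemical assay='background': P(ore) = 0.45·0.3567 / (0.45·0.3567 + 0.5·0.6433) ≈ 0.3329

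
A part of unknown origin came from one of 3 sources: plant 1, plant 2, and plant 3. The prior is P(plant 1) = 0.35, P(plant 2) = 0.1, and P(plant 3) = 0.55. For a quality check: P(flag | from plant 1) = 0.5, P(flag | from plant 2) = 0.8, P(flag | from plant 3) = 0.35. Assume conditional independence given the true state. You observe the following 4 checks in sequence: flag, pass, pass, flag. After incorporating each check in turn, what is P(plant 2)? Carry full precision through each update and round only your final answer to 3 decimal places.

0.048

After 'flag': normaliser = 0.5·0.3500 + 0.8·0.1000 + 0.35·0.5500; P(plant 1) ≈ 0.3911, P(plant 2) ≈ 0.1788, P(plant 3) ≈ 0.4302
After 'pass': normaliser = 0.5·0.3911 + 0.2·0.1788 + 0.65·0.4302; P(plant 1) ≈ 0.3827, P(plant 2) ≈ 0.0700, P(plant 3) ≈ 0.5473
After 'pass': normaliser = 0.5·0.3827 + 0.2·0.0700 + 0.65·0.5473; P(plant 1) ≈ 0.3410, P(plant 2) ≈ 0.0249, P(plant 3) ≈ 0.6340
After 'flag': normaliser = 0.5·0.3410 + 0.8·0.0249 + 0.35·0.6340; P(plant 1) ≈ 0.4135, P(plant 2) ≈ 0.0484, P(plant 3) ≈ 0.5381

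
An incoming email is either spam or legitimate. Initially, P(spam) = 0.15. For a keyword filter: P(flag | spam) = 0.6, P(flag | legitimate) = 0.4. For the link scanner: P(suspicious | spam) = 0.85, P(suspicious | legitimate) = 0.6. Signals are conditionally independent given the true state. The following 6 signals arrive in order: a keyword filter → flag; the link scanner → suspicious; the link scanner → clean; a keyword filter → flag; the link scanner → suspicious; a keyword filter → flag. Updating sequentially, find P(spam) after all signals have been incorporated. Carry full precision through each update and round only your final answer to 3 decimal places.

Each posterior becomes the prior for the next update.
After a keyword filter='flag': P(spam) = 0.6·0.1500 / (0.6·0.1500 + 0.4·0.8500) ≈ 0.2093
After the link scanner='suspicious': P(spam) = 0.85·0.2093 / (0.85·0.2093 + 0.6·0.7907) ≈ 0.2727
After the link scanner='clean': P(spam) = 0.15·0.2727 / (0.15·0.2727 + 0.4·0.7273) ≈ 0.1233
After a keyword filter='flag': P(spam) = 0.6·0.1233 / (0.6·0.1233 + 0.4·0.8767) ≈ 0.1742
After the link scanner='suspicious': P(spam) = 0.85·0.1742 / (0.85·0.1742 + 0.6·0.8258) ≈ 0.2301
After a keyword filter='flag': P(spam) = 0.6·0.2301 / (0.6·0.2301 + 0.4·0.7699) ≈ 0.3095

0.310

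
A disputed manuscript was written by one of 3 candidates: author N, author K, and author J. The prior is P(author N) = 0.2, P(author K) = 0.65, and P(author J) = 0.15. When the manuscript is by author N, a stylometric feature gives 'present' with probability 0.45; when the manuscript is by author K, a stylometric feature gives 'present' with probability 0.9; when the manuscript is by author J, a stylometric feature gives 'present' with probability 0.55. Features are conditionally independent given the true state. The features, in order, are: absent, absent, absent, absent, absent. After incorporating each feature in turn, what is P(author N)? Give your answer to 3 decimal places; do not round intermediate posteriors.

After 'absent': normaliser = 0.55·0.2000 + 0.1·0.6500 + 0.45·0.1500; P(author N) ≈ 0.4536, P(author K) ≈ 0.2680, P(author J) ≈ 0.2784
After 'absent': normaliser = 0.55·0.4536 + 0.1·0.2680 + 0.45·0.2784; P(author N) ≈ 0.6213, P(author K) ≈ 0.0668, P(author J) ≈ 0.3119
After 'absent': normaliser = 0.55·0.6213 + 0.1·0.0668 + 0.45·0.3119; P(author N) ≈ 0.6991, P(author K) ≈ 0.0137, P(author J) ≈ 0.2872
After 'absent': normaliser = 0.55·0.6991 + 0.1·0.0137 + 0.45·0.2872; P(author N) ≈ 0.7465, P(author K) ≈ 0.0027, P(author J) ≈ 0.2509
After 'absent': normaliser = 0.55·0.7465 + 0.1·0.0027 + 0.45·0.2509; P(author N) ≈ 0.7839, P(author K) ≈ 0.0005, P(author J) ≈ 0.2156

0.784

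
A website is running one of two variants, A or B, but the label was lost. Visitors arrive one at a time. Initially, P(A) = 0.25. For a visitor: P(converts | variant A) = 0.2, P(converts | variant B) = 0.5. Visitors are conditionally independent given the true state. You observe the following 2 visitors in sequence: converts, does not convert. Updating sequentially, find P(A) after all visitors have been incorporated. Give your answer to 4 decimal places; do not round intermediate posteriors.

After 'converts': P(A) = 0.2·0.2500 / (0.2·0.2500 + 0.5·0.7500) ≈ 0.1176
After 'does not convert': P(A) = 0.8·0.1176 / (0.8·0.1176 + 0.5·0.8824) ≈ 0.1758

0.1758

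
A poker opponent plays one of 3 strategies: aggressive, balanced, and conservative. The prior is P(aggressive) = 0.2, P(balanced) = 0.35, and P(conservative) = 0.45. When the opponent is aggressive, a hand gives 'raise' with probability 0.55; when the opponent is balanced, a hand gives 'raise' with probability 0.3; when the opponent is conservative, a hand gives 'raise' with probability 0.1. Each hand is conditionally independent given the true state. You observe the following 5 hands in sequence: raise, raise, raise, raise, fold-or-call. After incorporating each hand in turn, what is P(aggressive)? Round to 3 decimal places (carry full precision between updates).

After 'raise': normaliser = 0.55·0.2000 + 0.3·0.3500 + 0.1·0.4500; P(aggressive) ≈ 0.4231, P(balanced) ≈ 0.4038, P(conservative) ≈ 0.1731
After 'raise': normaliser = 0.55·0.4231 + 0.3·0.4038 + 0.1·0.1731; P(aggressive) ≈ 0.6269, P(balanced) ≈ 0.3264, P(conservative) ≈ 0.0466
After 'raise': normaliser = 0.55·0.6269 + 0.3·0.3264 + 0.1·0.0466; P(aggressive) ≈ 0.7707, P(balanced) ≈ 0.2189, P(conservative) ≈ 0.0104
After 'raise': normaliser = 0.55·0.7707 + 0.3·0.2189 + 0.1·0.0104; P(aggressive) ≈ 0.8640, P(balanced) ≈ 0.1338, P(conservative) ≈ 0.0021
After 'fold-or-call': normaliser = 0.45·0.8640 + 0.7·0.1338 + 0.9·0.0021; P(aggressive) ≈ 0.8026, P(balanced) ≈ 0.1934, P(conservative) ≈ 0.0039

0.803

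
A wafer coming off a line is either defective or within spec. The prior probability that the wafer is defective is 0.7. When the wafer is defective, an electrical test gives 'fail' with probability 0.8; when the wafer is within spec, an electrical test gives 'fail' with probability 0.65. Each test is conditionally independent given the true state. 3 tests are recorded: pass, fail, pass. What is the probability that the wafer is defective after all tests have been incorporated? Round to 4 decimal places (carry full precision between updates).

After 'pass': P(defective) = 0.2·0.7000 / (0.2·0.7000 + 0.35·0.3000) ≈ 0.5714
After 'fail': P(defective) = 0.8·0.5714 / (0.8·0.5714 + 0.65·0.4286) ≈ 0.6214
After 'pass': P(defective) = 0.2·0.6214 / (0.2·0.6214 + 0.35·0.3786) ≈ 0.4839

0.4839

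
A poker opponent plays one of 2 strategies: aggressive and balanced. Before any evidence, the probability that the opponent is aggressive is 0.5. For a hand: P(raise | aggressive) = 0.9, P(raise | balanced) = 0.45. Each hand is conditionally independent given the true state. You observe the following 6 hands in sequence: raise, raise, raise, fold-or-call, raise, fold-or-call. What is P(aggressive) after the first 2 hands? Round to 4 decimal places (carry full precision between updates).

0.8000

After 'raise': P(aggressive) = 0.9·0.5000 / (0.9·0.5000 + 0.45·0.5000) ≈ 0.6667
After 'raise': P(aggressive) = 0.9·0.6667 / (0.9·0.6667 + 0.45·0.3333) ≈ 0.8000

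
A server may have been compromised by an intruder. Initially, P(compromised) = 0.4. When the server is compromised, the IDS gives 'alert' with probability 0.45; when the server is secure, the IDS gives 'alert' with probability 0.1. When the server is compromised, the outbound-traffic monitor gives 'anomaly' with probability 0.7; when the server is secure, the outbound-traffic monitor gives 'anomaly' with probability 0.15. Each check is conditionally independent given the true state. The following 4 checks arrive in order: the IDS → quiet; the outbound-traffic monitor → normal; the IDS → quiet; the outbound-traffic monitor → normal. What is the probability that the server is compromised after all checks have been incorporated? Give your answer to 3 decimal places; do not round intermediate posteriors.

0.030

After the IDS='quiet': P(compromised) = 0.55·0.4000 / (0.55·0.4000 + 0.9·0.6000) ≈ 0.2895
After the outbound-traffic monitor='normal': P(compromised) = 0.3·0.2895 / (0.3·0.2895 + 0.85·0.7105) ≈ 0.1257
After the IDS='quiet': P(compromised) = 0.55·0.1257 / (0.55·0.1257 + 0.9·0.8743) ≈ 0.0808
After the outbound-traffic monitor='normal': P(compromised) = 0.3·0.0808 / (0.3·0.0808 + 0.85·0.9192) ≈ 0.0301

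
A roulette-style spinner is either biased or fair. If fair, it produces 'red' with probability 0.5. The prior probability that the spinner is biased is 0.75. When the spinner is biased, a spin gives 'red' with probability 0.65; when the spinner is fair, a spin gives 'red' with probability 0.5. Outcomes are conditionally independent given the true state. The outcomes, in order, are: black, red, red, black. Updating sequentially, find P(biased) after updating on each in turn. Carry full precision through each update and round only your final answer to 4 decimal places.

After 'black': P(biased) = 0.35·0.7500 / (0.35·0.7500 + 0.5·0.2500) ≈ 0.6774
After 'red': P(biased) = 0.65·0.6774 / (0.65·0.6774 + 0.5·0.3226) ≈ 0.7319
After 'red': P(biased) = 0.65·0.7319 / (0.65·0.7319 + 0.5·0.2681) ≈ 0.7802
After 'black': P(biased) = 0.35·0.7802 / (0.35·0.7802 + 0.5·0.2198) ≈ 0.7130

0.7130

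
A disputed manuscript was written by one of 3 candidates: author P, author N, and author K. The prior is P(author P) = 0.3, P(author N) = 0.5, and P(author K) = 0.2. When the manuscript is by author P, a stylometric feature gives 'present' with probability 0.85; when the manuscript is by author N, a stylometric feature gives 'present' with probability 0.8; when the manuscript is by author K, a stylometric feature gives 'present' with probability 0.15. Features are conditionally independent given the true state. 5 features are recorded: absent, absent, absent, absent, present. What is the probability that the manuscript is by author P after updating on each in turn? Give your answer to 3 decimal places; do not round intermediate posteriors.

After 'absent': normaliser = 0.15·0.3000 + 0.2·0.5000 + 0.85·0.2000; P(author P) ≈ 0.1429, P(author N) ≈ 0.3175, P(author K) ≈ 0.5397
After 'absent': normaliser = 0.15·0.1429 + 0.2·0.3175 + 0.85·0.5397; P(author P) ≈ 0.0394, P(author N) ≈ 0.1168, P(author K) ≈ 0.8438
After 'absent': normaliser = 0.15·0.0394 + 0.2·0.1168 + 0.85·0.8438; P(author P) ≈ 0.0079, P(author N) ≈ 0.0313, P(author K) ≈ 0.9608
After 'absent': normaliser = 0.15·0.0079 + 0.2·0.0313 + 0.85·0.9608; P(author P) ≈ 0.0014, P(author N) ≈ 0.0076, P(author K) ≈ 0.9910
After 'present': normaliser = 0.85·0.0014 + 0.8·0.0076 + 0.15·0.9910; P(author P) ≈ 0.0079, P(author N) ≈ 0.0390, P(author K) ≈ 0.9532

0.008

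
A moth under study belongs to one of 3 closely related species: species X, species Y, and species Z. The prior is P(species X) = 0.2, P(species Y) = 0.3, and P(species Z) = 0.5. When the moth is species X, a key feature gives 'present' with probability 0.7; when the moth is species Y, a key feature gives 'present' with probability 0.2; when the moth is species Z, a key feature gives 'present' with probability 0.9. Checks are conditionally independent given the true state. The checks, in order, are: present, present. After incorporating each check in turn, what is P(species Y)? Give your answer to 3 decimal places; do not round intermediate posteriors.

Apply Bayes' rule sequentially, carrying P(species Y) forward.
After 'present': normaliser = 0.7·0.2000 + 0.2·0.3000 + 0.9·0.5000; P(species X) ≈ 0.2154, P(species Y) ≈ 0.0923, P(species Z) ≈ 0.6923
After 'present': normaliser = 0.7·0.2154 + 0.2·0.0923 + 0.9·0.6923; P(species X) ≈ 0.1903, P(species Y) ≈ 0.0233, P(species Z) ≈ 0.7864

0.023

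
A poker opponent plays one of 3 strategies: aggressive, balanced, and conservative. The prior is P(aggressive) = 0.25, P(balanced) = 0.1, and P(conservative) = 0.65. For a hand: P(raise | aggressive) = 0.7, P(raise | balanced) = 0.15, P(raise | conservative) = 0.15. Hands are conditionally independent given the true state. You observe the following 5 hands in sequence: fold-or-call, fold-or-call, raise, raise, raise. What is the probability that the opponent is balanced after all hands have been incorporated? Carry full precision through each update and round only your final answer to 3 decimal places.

0.026

After 'fold-or-call': normaliser = 0.3·0.2500 + 0.85·0.1000 + 0.85·0.6500; P(aggressive) ≈ 0.1053, P(balanced) ≈ 0.1193, P(conservative) ≈ 0.7754
After 'fold-or-call': normaliser = 0.3·0.1053 + 0.85·0.1193 + 0.85·0.7754; P(aggressive) ≈ 0.0399, P(balanced) ≈ 0.1280, P(conservative) ≈ 0.8321
After 'raise': normaliser = 0.7·0.0399 + 0.15·0.1280 + 0.15·0.8321; P(aggressive) ≈ 0.1623, P(balanced) ≈ 0.1117, P(conservative) ≈ 0.7260
After 'raise': normaliser = 0.7·0.1623 + 0.15·0.1117 + 0.15·0.7260; P(aggressive) ≈ 0.4749, P(balanced) ≈ 0.0700, P(conservative) ≈ 0.4551
After 'raise': normaliser = 0.7·0.4749 + 0.15·0.0700 + 0.15·0.4551; P(aggressive) ≈ 0.8084, P(balanced) ≈ 0.0255, P(conservative) ≈ 0.1660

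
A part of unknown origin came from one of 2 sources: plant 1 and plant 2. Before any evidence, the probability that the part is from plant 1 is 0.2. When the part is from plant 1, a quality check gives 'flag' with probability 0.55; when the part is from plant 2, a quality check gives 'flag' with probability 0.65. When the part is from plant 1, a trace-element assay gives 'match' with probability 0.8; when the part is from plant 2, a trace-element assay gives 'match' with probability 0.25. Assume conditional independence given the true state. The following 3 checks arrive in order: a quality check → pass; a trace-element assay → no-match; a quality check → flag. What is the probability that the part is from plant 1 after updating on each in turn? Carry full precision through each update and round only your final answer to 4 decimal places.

Each posterior becomes the prior for the next update.
After a quality check='pass': P(plant 1) = 0.45·0.2000 / (0.45·0.2000 + 0.35·0.8000) ≈ 0.2432
After a trace-element assay='no-match': P(plant 1) = 0.2·0.2432 / (0.2·0.2432 + 0.75·0.7568) ≈ 0.0789
After a quality check='flag': P(plant 1) = 0.55·0.0789 / (0.55·0.0789 + 0.65·0.9211) ≈ 0.0676

0.0676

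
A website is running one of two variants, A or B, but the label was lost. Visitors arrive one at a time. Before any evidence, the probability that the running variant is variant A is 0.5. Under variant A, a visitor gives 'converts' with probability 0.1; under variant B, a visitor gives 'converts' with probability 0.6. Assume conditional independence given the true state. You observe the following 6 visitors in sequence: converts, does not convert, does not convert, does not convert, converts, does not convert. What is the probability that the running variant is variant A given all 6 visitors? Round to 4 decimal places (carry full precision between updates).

Apply Bayes' rule sequentially, carrying P(A) forward.
After 'converts': P(A) = 0.1·0.5000 / (0.1·0.5000 + 0.6·0.5000) ≈ 0.1429
After 'does not convert': P(A) = 0.9·0.1429 / (0.9·0.1429 + 0.4·0.8571) ≈ 0.2727
After 'does not convert': P(A) = 0.9·0.2727 / (0.9·0.2727 + 0.4·0.7273) ≈ 0.4576
After 'does not convert': P(A) = 0.9·0.4576 / (0.9·0.4576 + 0.4·0.5424) ≈ 0.6550
After 'converts': P(A) = 0.1·0.6550 / (0.1·0.6550 + 0.6·0.3450) ≈ 0.2404
After 'does not convert': P(A) = 0.9·0.2404 / (0.9·0.2404 + 0.4·0.7596) ≈ 0.4159

0.4159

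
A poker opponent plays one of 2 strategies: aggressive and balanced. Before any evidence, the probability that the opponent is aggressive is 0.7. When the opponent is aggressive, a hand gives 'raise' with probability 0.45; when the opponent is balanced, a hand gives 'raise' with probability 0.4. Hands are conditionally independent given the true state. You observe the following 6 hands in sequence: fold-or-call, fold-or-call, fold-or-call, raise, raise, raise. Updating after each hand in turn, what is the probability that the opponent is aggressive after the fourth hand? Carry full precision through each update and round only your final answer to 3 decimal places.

Each posterior becomes the prior for the next update.
After 'fold-or-call': P(aggressive) = 0.55·0.7000 / (0.55·0.7000 + 0.6·0.3000) ≈ 0.6814
After 'fold-or-call': P(aggressive) = 0.55·0.6814 / (0.55·0.6814 + 0.6·0.3186) ≈ 0.6622
After 'fold-or-call': P(aggressive) = 0.55·0.6622 / (0.55·0.6622 + 0.6·0.3378) ≈ 0.6425
After 'raise': P(aggressive) = 0.45·0.6425 / (0.45·0.6425 + 0.4·0.3575) ≈ 0.6691

0.669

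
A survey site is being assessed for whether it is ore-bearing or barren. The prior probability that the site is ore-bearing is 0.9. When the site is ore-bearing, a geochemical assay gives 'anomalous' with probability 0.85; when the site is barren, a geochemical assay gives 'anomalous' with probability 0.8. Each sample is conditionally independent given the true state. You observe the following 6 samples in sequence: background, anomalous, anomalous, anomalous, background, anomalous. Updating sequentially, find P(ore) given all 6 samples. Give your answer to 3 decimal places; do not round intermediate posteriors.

Apply Bayes' rule sequentially, carrying P(ore) forward.
After 'background': P(ore) = 0.15·0.9000 / (0.15·0.9000 + 0.2·0.1000) ≈ 0.8710
After 'anomalous': P(ore) = 0.85·0.8710 / (0.85·0.8710 + 0.8·0.1290) ≈ 0.8776
After 'anomalous': P(ore) = 0.85·0.8776 / (0.85·0.8776 + 0.8·0.1224) ≈ 0.8840
After 'anomalous': P(ore) = 0.85·0.8840 / (0.85·0.8840 + 0.8·0.1160) ≈ 0.8901
After 'background': P(ore) = 0.15·0.8901 / (0.15·0.8901 + 0.2·0.1099) ≈ 0.8586
After 'anomalous': P(ore) = 0.85·0.8586 / (0.85·0.8586 + 0.8·0.1414) ≈ 0.8658

0.866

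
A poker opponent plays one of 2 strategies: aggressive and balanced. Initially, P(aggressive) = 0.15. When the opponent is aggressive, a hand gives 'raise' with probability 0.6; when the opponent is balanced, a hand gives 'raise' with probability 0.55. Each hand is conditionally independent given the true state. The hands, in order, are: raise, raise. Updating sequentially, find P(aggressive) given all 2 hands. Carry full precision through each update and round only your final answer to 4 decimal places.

After 'raise': P(aggressive) = 0.6·0.1500 / (0.6·0.1500 + 0.55·0.8500) ≈ 0.1614
After 'raise': P(aggressive) = 0.6·0.1614 / (0.6·0.1614 + 0.55·0.8386) ≈ 0.1736

0.1736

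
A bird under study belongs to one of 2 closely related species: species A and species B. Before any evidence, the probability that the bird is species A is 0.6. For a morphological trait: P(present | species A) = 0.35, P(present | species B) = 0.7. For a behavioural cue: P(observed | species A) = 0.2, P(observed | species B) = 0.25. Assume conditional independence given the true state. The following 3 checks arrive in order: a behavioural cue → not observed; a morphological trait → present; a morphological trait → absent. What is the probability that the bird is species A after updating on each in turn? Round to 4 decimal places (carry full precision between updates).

After a behavioural cue='not observed': P(species A) = 0.8·0.6000 / (0.8·0.6000 + 0.75·0.4000) ≈ 0.6154
After a morphological trait='present': P(species A) = 0.35·0.6154 / (0.35·0.6154 + 0.7·0.3846) ≈ 0.4444
After a morphological trait='absent': P(species A) = 0.65·0.4444 / (0.65·0.4444 + 0.3·0.5556) ≈ 0.6341

0.6341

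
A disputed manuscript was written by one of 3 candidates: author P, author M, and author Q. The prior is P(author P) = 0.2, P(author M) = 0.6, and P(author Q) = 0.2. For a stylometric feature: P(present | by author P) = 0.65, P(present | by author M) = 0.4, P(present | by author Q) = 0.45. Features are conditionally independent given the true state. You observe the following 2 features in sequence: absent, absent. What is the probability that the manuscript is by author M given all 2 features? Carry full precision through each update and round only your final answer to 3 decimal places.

0.718

After 'absent': normaliser = 0.35·0.2000 + 0.6·0.6000 + 0.55·0.2000; P(author P) ≈ 0.1296, P(author M) ≈ 0.6667, P(author Q) ≈ 0.2037
After 'absent': normaliser = 0.35·0.1296 + 0.6·0.6667 + 0.55·0.2037; P(author P) ≈ 0.0814, P(author M) ≈ 0.7176, P(author Q) ≈ 0.2010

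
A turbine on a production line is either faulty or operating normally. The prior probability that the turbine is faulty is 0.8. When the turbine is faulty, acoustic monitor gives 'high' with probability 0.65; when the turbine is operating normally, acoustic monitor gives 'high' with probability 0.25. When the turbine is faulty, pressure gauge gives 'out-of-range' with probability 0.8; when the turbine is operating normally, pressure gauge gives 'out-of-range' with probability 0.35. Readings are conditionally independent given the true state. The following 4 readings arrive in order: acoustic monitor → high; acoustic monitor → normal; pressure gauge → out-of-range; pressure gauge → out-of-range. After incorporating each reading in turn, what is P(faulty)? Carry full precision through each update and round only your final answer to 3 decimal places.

After acoustic monitor='high': P(faulty) = 0.65·0.8000 / (0.65·0.8000 + 0.25·0.2000) ≈ 0.9123
After acoustic monitor='normal': P(faulty) = 0.35·0.9123 / (0.35·0.9123 + 0.75·0.0877) ≈ 0.8292
After pressure gauge='out-of-range': P(faulty) = 0.8·0.8292 / (0.8·0.8292 + 0.35·0.1708) ≈ 0.9173
After pressure gauge='out-of-range': P(faulty) = 0.8·0.9173 / (0.8·0.9173 + 0.35·0.0827) ≈ 0.9621

0.962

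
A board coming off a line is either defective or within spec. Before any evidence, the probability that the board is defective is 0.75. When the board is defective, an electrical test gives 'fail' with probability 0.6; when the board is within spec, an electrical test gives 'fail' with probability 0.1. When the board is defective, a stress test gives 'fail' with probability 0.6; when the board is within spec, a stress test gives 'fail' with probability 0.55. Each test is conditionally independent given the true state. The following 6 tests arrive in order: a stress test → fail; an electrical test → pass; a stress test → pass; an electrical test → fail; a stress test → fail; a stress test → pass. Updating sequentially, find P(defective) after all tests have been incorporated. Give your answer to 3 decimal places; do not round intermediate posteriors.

0.883

After a stress test='fail': P(defective) = 0.6·0.7500 / (0.6·0.7500 + 0.55·0.2500) ≈ 0.7660
After an electrical test='pass': P(defective) = 0.4·0.7660 / (0.4·0.7660 + 0.9·0.2340) ≈ 0.5926
After a stress test='pass': P(defective) = 0.4·0.5926 / (0.4·0.5926 + 0.45·0.4074) ≈ 0.5639
After an electrical test='fail': P(defective) = 0.6·0.5639 / (0.6·0.5639 + 0.1·0.4361) ≈ 0.8858
After a stress test='fail': P(defective) = 0.6·0.8858 / (0.6·0.8858 + 0.55·0.1142) ≈ 0.8943
After a stress test='pass': P(defective) = 0.4·0.8943 / (0.4·0.8943 + 0.45·0.1057) ≈ 0.8827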